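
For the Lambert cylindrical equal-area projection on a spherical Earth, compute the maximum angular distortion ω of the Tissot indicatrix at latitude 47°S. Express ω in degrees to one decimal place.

The Lambert cylindrical equal-area projection is the cylindrical equal-area projection with its standard parallel at the equator (φ₀ = 0). Cylindrical equal-area (φ₀ = 0°): h = cos φ / cos 0° along meridians, k = cos 0° / cos φ along parallels; h·k = 1.
At 47°: h = 0.6820, k = 1.466; principal scales a = 1.466, b = 0.6820.
sin(ω/2) = (a − b)/(a + b) = 0.7843/2.148 = 0.3651, so ω = 2 arcsin(0.3651) ≈ 42.8°.

42.8°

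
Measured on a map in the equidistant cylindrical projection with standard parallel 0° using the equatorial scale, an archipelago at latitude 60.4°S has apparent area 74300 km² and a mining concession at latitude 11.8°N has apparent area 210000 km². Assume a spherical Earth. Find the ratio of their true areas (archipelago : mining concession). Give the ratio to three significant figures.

0.179

Plate carrée has h = 1 and k = sec φ, giving areal scale sec φ; true area = (apparent area) · cos φ.
True area of archipelago: 74300 × cos(60.4°) = 74300 × 0.4939 = 36700 km².
True area of mining concession: 210000 × cos(11.8°) = 210000 × 0.9789 = 205600 km².
Ratio = 36700 / 205600 ≈ 0.179.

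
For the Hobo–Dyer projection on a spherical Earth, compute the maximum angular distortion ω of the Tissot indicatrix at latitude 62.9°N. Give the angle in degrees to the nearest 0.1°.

Hobo–Dyer is a cylindrical equal-area projection with standard parallels at ±37.5°. A cylindrical equal-area projection with standard parallel φ₀ has meridian scale h = cos φ / cos φ₀ and parallel scale k = cos φ₀ / cos φ (so areas are preserved, h·k = 1).
At 62.9°: h = 0.5742, k = 1.742; principal scales a = 1.742, b = 0.5742.
sin(ω/2) = (a − b)/(a + b) = 1.167/2.316 = 0.5041, so ω = 2 arcsin(0.5041) ≈ 60.5°.

60.5°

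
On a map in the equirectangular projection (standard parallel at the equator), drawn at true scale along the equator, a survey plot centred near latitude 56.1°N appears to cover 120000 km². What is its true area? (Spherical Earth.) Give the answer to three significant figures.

In the plate carrée (x = Rλ, y = Rφ), meridians are true-scale (h = 1) and parallels are stretched by k = sec φ.
Areal scale = h·k = 1 × sec φ; at 56.1°, h = 1.000, k = 1.793, so h·k = 1.793.
True area = apparent / (areal scale) = 120000 / 1.793 ≈ 66900 km².

66900 km²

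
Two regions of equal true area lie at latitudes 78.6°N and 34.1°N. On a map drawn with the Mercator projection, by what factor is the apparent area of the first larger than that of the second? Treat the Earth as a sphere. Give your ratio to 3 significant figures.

17.6

On Mercator, area is exaggerated by sec²φ = 1/cos²φ.
At 78.6°: sec²(78.6°) = 1/0.1977² = 25.60.
At 34.1°: sec²(34.1°) = 1/0.8281² = 1.458.
Ratio = 25.60/1.458 = cos²(34.1°)/cos²(78.6°) ≈ 17.6.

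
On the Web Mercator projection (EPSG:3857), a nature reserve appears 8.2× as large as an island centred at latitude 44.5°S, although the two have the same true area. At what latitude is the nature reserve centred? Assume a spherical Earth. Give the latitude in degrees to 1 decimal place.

On Mercator, (apparent₁)/(apparent₂) = sec²φ₁ / sec²φ₂ when true areas are equal.
cos²φ₂ / cos²φ₁ = 8.2  ⇒  cos φ₁ = cos 44.5° / √8.2 = 0.7133/2.864 = 0.2491.
φ₁ = arccos(0.2491) ≈ 75.6°.

75.6°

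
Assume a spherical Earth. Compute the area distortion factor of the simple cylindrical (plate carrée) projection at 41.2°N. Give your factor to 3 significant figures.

1.33

For the equirectangular projection with φ₀ = 0 (plate carrée), h = 1 along meridians and k = sec φ along parallels.
Areal scale = h·k = 1 × sec φ; at 41.2°, h = 1.000, k = 1.329, so h·k = 1.329.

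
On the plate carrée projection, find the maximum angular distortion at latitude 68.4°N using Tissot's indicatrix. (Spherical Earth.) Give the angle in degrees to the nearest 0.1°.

55.0°

For the equirectangular projection with φ₀ = 0 (plate carrée), h = 1 along meridians and k = sec φ along parallels.
At 68.4°: h = 1.000, k = 2.716; principal scales a = 2.716, b = 1.000.
sin(ω/2) = (a − b)/(a + b) = 1.716/3.716 = 0.4619, so ω = 2 arcsin(0.4619) ≈ 55.0°.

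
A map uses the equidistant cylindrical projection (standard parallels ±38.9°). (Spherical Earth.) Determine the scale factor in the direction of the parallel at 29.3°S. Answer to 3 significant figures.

With standard parallel φ₀ = 38.9°, the equirectangular projection gives x = Rλ cos φ₀, y = Rφ, so h = 1 and k = cos 38.9° / cos φ.
k = cos 38.9° / cos 29.3° = 0.7782/0.8721 = 0.8924.

0.892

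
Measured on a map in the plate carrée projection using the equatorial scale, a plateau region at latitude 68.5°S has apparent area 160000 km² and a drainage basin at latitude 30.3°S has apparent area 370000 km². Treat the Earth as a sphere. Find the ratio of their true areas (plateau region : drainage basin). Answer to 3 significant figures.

0.184

On the plate carrée, areal scale = h·k = 1 × sec φ, so true area = apparent × cos φ.
True area of plateau region: 160000 × cos(68.5°) = 160000 × 0.3665 = 58640 km².
True area of drainage basin: 370000 × cos(30.3°) = 370000 × 0.8634 = 319500 km².
Ratio = 58640 / 319500 ≈ 0.184.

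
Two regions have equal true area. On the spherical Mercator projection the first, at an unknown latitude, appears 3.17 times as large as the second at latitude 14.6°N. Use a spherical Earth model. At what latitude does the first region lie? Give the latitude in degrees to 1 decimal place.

57.1°

For equal true areas on Mercator, apparent areas scale as sec²φ, so the ratio is cos²φ₂ / cos²φ₁.
cos²φ₂ / cos²φ₁ = 3.17  ⇒  cos φ₁ = cos 14.6° / √3.17 = 0.9677/1.780 = 0.5435.
φ₁ = arccos(0.5435) ≈ 57.1°.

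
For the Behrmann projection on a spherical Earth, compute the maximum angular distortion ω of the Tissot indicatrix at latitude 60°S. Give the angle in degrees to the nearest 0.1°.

60.0°

The Behrmann projection is cylindrical equal-area with φ₀ = 30°. Cylindrical equal-area (φ₀ = 30°): h = cos φ / cos 30° along meridians, k = cos 30° / cos φ along parallels; h·k = 1.
At 60°: h = 0.5774, k = 1.732; principal scales a = 1.732, b = 0.5774.
sin(ω/2) = (a − b)/(a + b) = 1.155/2.309 = 0.5000, so ω = 2 arcsin(0.5000) ≈ 60.0°.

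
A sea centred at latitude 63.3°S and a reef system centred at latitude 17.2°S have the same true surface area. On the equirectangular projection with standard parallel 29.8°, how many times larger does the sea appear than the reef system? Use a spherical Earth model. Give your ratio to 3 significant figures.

2.13

With standard parallel φ₀ = 29.8°, the equirectangular projection gives x = Rλ cos φ₀, y = Rφ, so h = 1 and k = cos 29.8° / cos φ.
Areal scale at 63.3°: h·k = 1.000 × 1.931 = 1.931.
Areal scale at 17.2°: h·k = 1.000 × 0.9084 = 0.9084.
Ratio = 1.931/0.9084 ≈ 2.13.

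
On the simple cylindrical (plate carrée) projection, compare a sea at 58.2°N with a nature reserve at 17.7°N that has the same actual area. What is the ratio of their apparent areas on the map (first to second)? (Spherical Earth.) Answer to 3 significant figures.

In the plate carrée (x = Rλ, y = Rφ), meridians are true-scale (h = 1) and parallels are stretched by k = sec φ.
Areal scale at 58.2°: h·k = 1.000 × 1.898 = 1.898.
Areal scale at 17.7°: h·k = 1.000 × 1.050 = 1.050.
Ratio = 1.898/1.050 ≈ 1.81.

1.81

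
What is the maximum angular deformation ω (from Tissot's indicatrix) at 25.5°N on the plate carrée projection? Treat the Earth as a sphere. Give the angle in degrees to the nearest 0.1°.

5.9°

For the equirectangular projection with φ₀ = 0 (plate carrée), h = 1 along meridians and k = sec φ along parallels.
At 25.5°: h = 1.000, k = 1.108; principal scales a = 1.108, b = 1.000.
sin(ω/2) = (a − b)/(a + b) = 0.1079/2.108 = 0.05120, so ω = 2 arcsin(0.05120) ≈ 5.9°.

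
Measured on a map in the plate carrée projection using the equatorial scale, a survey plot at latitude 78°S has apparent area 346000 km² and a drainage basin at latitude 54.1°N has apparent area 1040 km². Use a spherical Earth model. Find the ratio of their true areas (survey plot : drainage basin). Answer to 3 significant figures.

118

Plate carrée has h = 1 and k = sec φ, giving areal scale sec φ; true area = (apparent area) · cos φ.
True area of survey plot: 346000 × cos(78°) = 346000 × 0.2079 = 71940 km².
True area of drainage basin: 1040 × cos(54.1°) = 1040 × 0.5864 = 609.8 km².
Ratio = 71940 / 609.8 ≈ 118.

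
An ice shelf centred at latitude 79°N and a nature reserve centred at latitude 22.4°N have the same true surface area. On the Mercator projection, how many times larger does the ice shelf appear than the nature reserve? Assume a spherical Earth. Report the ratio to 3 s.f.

On Mercator, area is exaggerated by sec²φ = 1/cos²φ.
At 79°: sec²(79°) = 1/0.1908² = 27.47.
At 22.4°: sec²(22.4°) = 1/0.9245² = 1.170.
Ratio = 27.47/1.170 = cos²(22.4°)/cos²(79°) ≈ 23.5.

23.5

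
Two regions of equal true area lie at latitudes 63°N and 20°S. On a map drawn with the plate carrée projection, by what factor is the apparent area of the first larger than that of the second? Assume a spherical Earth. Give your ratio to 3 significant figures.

2.07

For the equirectangular projection with φ₀ = 0 (plate carrée), h = 1 along meridians and k = sec φ along parallels.
Areal scale at 63°: h·k = 1.000 × 2.203 = 2.203.
Areal scale at 20°: h·k = 1.000 × 1.064 = 1.064.
Ratio = 2.203/1.064 ≈ 2.07.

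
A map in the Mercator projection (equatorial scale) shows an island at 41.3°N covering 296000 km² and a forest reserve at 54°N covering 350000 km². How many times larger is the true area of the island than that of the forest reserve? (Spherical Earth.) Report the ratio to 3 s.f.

1.38

On Mercator the areal scale is sec²φ, so true area = apparent × cos²φ.
True area of island: 296000 × cos²(41.3°) = 296000 × 0.5644 = 167100 km².
True area of forest reserve: 350000 × cos²(54°) = 350000 × 0.3455 = 120900 km².
Ratio = 167100 / 120900 ≈ 1.38.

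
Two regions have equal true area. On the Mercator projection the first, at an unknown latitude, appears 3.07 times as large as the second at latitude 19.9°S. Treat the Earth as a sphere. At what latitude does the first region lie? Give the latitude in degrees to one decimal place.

Mercator areal scale is sec²φ, so apparent-area ratio = sec²φ₁ / sec²φ₂ = cos²φ₂ / cos²φ₁.
cos²φ₂ / cos²φ₁ = 3.07  ⇒  cos φ₁ = cos 19.9° / √3.07 = 0.9403/1.752 = 0.5367.
φ₁ = arccos(0.5367) ≈ 57.5°.

57.5°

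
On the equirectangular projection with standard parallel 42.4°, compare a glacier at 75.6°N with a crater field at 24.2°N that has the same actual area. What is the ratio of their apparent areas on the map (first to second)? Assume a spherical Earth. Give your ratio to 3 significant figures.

3.67

In the equirectangular projection with standard parallel φ₀ = 42.4° (x = Rλ cos φ₀, y = Rφ), meridians are true-scale (h = 1) and the parallel scale is k = cos φ₀ / cos φ.
Areal scale at 75.6°: h·k = 1.000 × 2.969 = 2.969.
Areal scale at 24.2°: h·k = 1.000 × 0.8096 = 0.8096.
Ratio = 2.969/0.8096 ≈ 3.67.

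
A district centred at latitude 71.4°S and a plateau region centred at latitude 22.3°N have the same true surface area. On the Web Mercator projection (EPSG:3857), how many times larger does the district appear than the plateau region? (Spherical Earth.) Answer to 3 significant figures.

8.41

Mercator areal scale is sec²φ.
At 71.4°: sec²(71.4°) = 1/0.3190² = 9.829.
At 22.3°: sec²(22.3°) = 1/0.9252² = 1.168.
Ratio = 9.829/1.168 = cos²(22.3°)/cos²(71.4°) ≈ 8.41.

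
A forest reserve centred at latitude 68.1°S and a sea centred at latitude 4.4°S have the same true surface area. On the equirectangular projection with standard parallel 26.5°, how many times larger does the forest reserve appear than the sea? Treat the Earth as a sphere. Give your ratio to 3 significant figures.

2.67

With standard parallel φ₀ = 26.5°, the equirectangular projection gives x = Rλ cos φ₀, y = Rφ, so h = 1 and k = cos 26.5° / cos φ.
Areal scale at 68.1°: h·k = 1.000 × 2.399 = 2.399.
Areal scale at 4.4°: h·k = 1.000 × 0.8976 = 0.8976.
Ratio = 2.399/0.8976 ≈ 2.67.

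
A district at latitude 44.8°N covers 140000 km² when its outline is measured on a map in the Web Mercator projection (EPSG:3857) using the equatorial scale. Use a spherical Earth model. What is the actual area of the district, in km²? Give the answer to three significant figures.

The Mercator projection is conformal; its linear scale factor is the same in every direction and equals sec φ = 1/cos φ.
Areal scale = k² = sec²φ = 1/cos²(44.8°) = 1/0.7096² = 1.986.
True area = apparent / (areal scale) = 140000 / 1.986 ≈ 70500 km².

70500 km²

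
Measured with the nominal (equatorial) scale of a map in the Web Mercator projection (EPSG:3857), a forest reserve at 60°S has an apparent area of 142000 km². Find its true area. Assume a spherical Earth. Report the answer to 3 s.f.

35500 km²

Mercator is conformal, so the point scale is isotropic: h = k = sec φ = 1/cos φ.
Areal scale = k² = sec²φ = 1/cos²(60°) = 1/0.5000² = 4.000.
True area = apparent / (areal scale) = 142000 / 4.000 ≈ 35500 km².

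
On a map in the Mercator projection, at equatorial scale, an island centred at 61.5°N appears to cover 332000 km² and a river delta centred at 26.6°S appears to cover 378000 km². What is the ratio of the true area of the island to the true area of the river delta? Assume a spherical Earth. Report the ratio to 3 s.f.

Since Mercator area scale is 1/cos²φ, the true area equals the apparent area multiplied by cos²φ.
True area of island: 332000 × cos²(61.5°) = 332000 × 0.2277 = 75590 km².
True area of river delta: 378000 × cos²(26.6°) = 378000 × 0.7995 = 302200 km².
Ratio = 75590 / 302200 ≈ 0.250.

0.250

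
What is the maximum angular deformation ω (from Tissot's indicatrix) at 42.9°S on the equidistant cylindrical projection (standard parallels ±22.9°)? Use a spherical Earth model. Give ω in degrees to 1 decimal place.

13.1°

With standard parallel φ₀ = 22.9°, the equirectangular projection gives x = Rλ cos φ₀, y = Rφ, so h = 1 and k = cos 22.9° / cos φ.
At 42.9°: h = 1.000, k = 1.258; principal scales a = 1.258, b = 1.000.
sin(ω/2) = (a − b)/(a + b) = 0.2575/2.258 = 0.1141, so ω = 2 arcsin(0.1141) ≈ 13.1°.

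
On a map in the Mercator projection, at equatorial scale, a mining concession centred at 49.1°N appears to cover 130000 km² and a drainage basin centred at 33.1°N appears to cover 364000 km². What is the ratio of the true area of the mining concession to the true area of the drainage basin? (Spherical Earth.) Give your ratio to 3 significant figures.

0.218

On Mercator the areal scale is sec²φ, so true area = apparent × cos²φ.
True area of mining concession: 130000 × cos²(49.1°) = 130000 × 0.4287 = 55730 km².
True area of drainage basin: 364000 × cos²(33.1°) = 364000 × 0.7018 = 255400 km².
Ratio = 55730 / 255400 ≈ 0.218.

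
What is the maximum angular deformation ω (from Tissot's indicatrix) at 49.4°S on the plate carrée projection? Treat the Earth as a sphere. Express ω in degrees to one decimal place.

24.4°

Plate carrée maps x = Rλ, y = Rφ. The meridian scale is h = 1 and the parallel scale is k = 1/cos φ = sec φ.
At 49.4°: h = 1.000, k = 1.537; principal scales a = 1.537, b = 1.000.
sin(ω/2) = (a − b)/(a + b) = 0.5366/2.537 = 0.2116, so ω = 2 arcsin(0.2116) ≈ 24.4°.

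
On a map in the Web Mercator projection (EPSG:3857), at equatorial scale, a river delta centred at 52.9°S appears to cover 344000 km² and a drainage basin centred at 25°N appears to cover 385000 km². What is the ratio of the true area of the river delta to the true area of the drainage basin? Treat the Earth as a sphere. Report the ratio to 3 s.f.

Mercator's areal exaggeration is sec²φ; hence true area = (apparent area) · cos²φ.
True area of river delta: 344000 × cos²(52.9°) = 344000 × 0.3639 = 125200 km².
True area of drainage basin: 385000 × cos²(25°) = 385000 × 0.8214 = 316200 km².
Ratio = 125200 / 316200 ≈ 0.396.

0.396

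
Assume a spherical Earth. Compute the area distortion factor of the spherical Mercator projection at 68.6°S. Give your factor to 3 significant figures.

For Mercator, h = k = sec φ (a conformal cylindrical projection has a single point scale, 1/cos φ).
Areal scale = k² = sec²φ = 1/cos²(68.6°) = 1/0.3649² = 7.511.

7.51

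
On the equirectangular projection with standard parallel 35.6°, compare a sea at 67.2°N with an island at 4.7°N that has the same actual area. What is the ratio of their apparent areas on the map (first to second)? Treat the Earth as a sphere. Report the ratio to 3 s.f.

2.57

In the equirectangular projection with standard parallel φ₀ = 35.6° (x = Rλ cos φ₀, y = Rφ), meridians are true-scale (h = 1) and the parallel scale is k = cos φ₀ / cos φ.
Areal scale at 67.2°: h·k = 1.000 × 2.098 = 2.098.
Areal scale at 4.7°: h·k = 1.000 × 0.8158 = 0.8158.
Ratio = 2.098/0.8158 ≈ 2.57.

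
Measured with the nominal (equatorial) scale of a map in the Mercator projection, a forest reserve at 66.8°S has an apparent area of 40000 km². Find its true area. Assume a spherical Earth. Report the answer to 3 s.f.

6210 km²

Mercator is conformal, so the point scale is isotropic: h = k = sec φ = 1/cos φ.
Areal scale = k² = sec²φ = 1/cos²(66.8°) = 1/0.3939² = 6.444.
True area = apparent / (areal scale) = 40000 / 6.444 ≈ 6210 km².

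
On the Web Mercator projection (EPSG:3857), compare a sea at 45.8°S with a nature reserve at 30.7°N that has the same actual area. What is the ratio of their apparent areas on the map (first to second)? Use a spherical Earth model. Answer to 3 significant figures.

On Mercator, area is exaggerated by sec²φ = 1/cos²φ.
At 45.8°: sec²(45.8°) = 1/0.6972² = 2.057.
At 30.7°: sec²(30.7°) = 1/0.8599² = 1.353.
Ratio = 2.057/1.353 = cos²(30.7°)/cos²(45.8°) ≈ 1.52.

1.52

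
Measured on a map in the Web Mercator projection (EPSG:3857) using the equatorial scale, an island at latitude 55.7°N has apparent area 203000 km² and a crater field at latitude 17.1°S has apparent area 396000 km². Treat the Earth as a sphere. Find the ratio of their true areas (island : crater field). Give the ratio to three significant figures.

0.178

On Mercator the areal scale is sec²φ, so true area = apparent × cos²φ.
True area of island: 203000 × cos²(55.7°) = 203000 × 0.3176 = 64470 km².
True area of crater field: 396000 × cos²(17.1°) = 396000 × 0.9135 = 361800 km².
Ratio = 64470 / 361800 ≈ 0.178.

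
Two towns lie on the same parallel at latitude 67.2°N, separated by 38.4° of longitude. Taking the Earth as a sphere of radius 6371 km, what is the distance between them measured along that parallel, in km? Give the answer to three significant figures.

Arc length along a parallel = R cos φ · Δλ (with Δλ in radians).
= 6371 × cos 67.2° × (38.4° × π/180) = 6371 × 0.3875 × 0.6702 ≈ 1650 km.

1650 km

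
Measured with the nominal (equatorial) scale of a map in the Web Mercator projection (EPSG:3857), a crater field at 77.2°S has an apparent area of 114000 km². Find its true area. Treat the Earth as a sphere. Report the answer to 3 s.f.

5600 km²

Mercator is conformal, so the point scale is isotropic: h = k = sec φ = 1/cos φ.
Areal scale = k² = sec²φ = 1/cos²(77.2°) = 1/0.2215² = 20.37.
True area = apparent / (areal scale) = 114000 / 20.37 ≈ 5600 km².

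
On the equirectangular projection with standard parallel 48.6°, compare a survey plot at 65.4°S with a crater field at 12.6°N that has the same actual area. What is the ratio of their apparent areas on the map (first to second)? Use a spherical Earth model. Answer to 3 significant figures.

2.34

With standard parallel φ₀ = 48.6°, the equirectangular projection gives x = Rλ cos φ₀, y = Rφ, so h = 1 and k = cos 48.6° / cos φ.
Areal scale at 65.4°: h·k = 1.000 × 1.589 = 1.589.
Areal scale at 12.6°: h·k = 1.000 × 0.6776 = 0.6776.
Ratio = 1.589/0.6776 ≈ 2.34.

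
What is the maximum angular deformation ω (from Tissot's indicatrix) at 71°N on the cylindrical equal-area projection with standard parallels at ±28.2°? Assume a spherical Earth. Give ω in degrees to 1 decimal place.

98.9°

Cylindrical equal-area (φ₀ = 28.2°): h = cos φ / cos 28.2° along meridians, k = cos 28.2° / cos φ along parallels; h·k = 1.
At 71°: h = 0.3694, k = 2.707; principal scales a = 2.707, b = 0.3694.
sin(ω/2) = (a − b)/(a + b) = 2.338/3.076 = 0.7598, so ω = 2 arcsin(0.7598) ≈ 98.9°.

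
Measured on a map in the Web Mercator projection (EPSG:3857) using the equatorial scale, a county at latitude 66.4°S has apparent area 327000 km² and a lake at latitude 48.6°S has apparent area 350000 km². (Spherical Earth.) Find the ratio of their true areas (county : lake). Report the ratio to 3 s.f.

0.342

Since Mercator area scale is 1/cos²φ, the true area equals the apparent area multiplied by cos²φ.
True area of county: 327000 × cos²(66.4°) = 327000 × 0.1603 = 52410 km².
True area of lake: 350000 × cos²(48.6°) = 350000 × 0.4373 = 153100 km².
Ratio = 52410 / 153100 ≈ 0.342.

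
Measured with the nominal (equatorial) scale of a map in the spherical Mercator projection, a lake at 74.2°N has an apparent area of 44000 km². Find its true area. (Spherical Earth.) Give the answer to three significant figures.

3260 km²

For Mercator, h = k = sec φ (a conformal cylindrical projection has a single point scale, 1/cos φ).
Areal scale = k² = sec²φ = 1/cos²(74.2°) = 1/0.2723² = 13.49.
True area = apparent / (areal scale) = 44000 / 13.49 ≈ 3260 km².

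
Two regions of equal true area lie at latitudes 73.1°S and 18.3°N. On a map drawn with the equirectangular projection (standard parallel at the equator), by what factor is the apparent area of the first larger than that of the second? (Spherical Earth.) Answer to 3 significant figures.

3.27

Plate carrée maps x = Rλ, y = Rφ. The meridian scale is h = 1 and the parallel scale is k = 1/cos φ = sec φ.
Areal scale at 73.1°: h·k = 1.000 × 3.440 = 3.440.
Areal scale at 18.3°: h·k = 1.000 × 1.053 = 1.053.
Ratio = 3.440/1.053 ≈ 3.27.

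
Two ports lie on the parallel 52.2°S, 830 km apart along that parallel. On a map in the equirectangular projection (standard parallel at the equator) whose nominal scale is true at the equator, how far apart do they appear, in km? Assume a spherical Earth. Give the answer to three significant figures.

In the plate carrée (x = Rλ, y = Rφ), meridians are true-scale (h = 1) and parallels are stretched by k = sec φ.
Along the parallel, k = sec 52.2° = 1/0.6129 = 1.632.
Map distance = 830 × 1.632 ≈ 1350 km.

1350 km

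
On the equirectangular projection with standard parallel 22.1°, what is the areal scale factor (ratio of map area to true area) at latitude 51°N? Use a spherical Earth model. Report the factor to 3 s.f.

In the equirectangular projection with standard parallel φ₀ = 22.1° (x = Rλ cos φ₀, y = Rφ), meridians are true-scale (h = 1) and the parallel scale is k = cos φ₀ / cos φ.
Areal scale = h·k = 1 × cos φ₀ / cos φ; at 51°, h = 1.000, k = 1.472, so h·k = 1.472.

1.47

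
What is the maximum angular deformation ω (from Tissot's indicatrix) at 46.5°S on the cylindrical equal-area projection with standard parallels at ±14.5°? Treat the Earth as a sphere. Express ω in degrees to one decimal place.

Cylindrical equal-area (φ₀ = 14.5°): h = cos φ / cos 14.5° along meridians, k = cos 14.5° / cos φ along parallels; h·k = 1.
At 46.5°: h = 0.7110, k = 1.406; principal scales a = 1.406, b = 0.7110.
sin(ω/2) = (a − b)/(a + b) = 0.6955/2.117 = 0.3284, so ω = 2 arcsin(0.3284) ≈ 38.3°.

38.3°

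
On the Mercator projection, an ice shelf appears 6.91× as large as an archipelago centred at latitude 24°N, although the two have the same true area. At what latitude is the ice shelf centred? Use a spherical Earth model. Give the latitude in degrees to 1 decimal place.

Mercator areal scale is sec²φ, so apparent-area ratio = sec²φ₁ / sec²φ₂ = cos²φ₂ / cos²φ₁.
cos²φ₂ / cos²φ₁ = 6.91  ⇒  cos φ₁ = cos 24° / √6.91 = 0.9135/2.629 = 0.3475.
φ₁ = arccos(0.3475) ≈ 69.7°.

69.7°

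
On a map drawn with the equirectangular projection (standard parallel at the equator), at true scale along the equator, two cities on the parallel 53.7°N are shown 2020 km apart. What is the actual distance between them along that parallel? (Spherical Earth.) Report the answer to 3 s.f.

1200 km

In the plate carrée (x = Rλ, y = Rφ), meridians are true-scale (h = 1) and parallels are stretched by k = sec φ.
Along the parallel at 53.7°, map distances are exaggerated by k = sec 53.7° = 1.689.
True distance = 2020 / 1.689 = 2020 × cos 53.7° ≈ 1200 km.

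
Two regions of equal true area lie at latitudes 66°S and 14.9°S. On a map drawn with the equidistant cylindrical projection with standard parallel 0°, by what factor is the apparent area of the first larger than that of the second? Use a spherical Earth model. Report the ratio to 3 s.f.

2.38

In the plate carrée (x = Rλ, y = Rφ), meridians are true-scale (h = 1) and parallels are stretched by k = sec φ.
Areal scale at 66°: h·k = 1.000 × 2.459 = 2.459.
Areal scale at 14.9°: h·k = 1.000 × 1.035 = 1.035.
Ratio = 2.459/1.035 ≈ 2.38.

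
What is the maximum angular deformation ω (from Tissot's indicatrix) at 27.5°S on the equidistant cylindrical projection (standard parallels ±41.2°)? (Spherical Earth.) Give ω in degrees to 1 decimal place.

9.4°

The equidistant cylindrical projection with φ₀ = 41.2° has h = 1 (meridians true) and k = cos φ₀ / cos φ along parallels.
At 27.5°: h = 1.000, k = 0.8483; principal scales a = 1.000, b = 0.8483.
sin(ω/2) = (a − b)/(a + b) = 0.1517/1.848 = 0.08210, so ω = 2 arcsin(0.08210) ≈ 9.4°.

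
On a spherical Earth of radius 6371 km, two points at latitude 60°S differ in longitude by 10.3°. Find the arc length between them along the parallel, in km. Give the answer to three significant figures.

Arc length along a parallel = R cos φ · Δλ (with Δλ in radians).
= 6371 × cos 60° × (10.3° × π/180) = 6371 × 0.5000 × 0.1798 ≈ 573 km.

573 km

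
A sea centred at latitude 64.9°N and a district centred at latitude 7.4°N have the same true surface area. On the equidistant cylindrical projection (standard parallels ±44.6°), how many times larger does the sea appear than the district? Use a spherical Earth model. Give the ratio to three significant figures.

In the equirectangular projection with standard parallel φ₀ = 44.6° (x = Rλ cos φ₀, y = Rφ), meridians are true-scale (h = 1) and the parallel scale is k = cos φ₀ / cos φ.
Areal scale at 64.9°: h·k = 1.000 × 1.679 = 1.679.
Areal scale at 7.4°: h·k = 1.000 × 0.7180 = 0.7180.
Ratio = 1.679/0.7180 ≈ 2.34.

2.34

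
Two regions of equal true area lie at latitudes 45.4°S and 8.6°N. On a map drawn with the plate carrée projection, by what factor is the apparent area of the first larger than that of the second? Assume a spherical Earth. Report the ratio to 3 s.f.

Plate carrée maps x = Rλ, y = Rφ. The meridian scale is h = 1 and the parallel scale is k = 1/cos φ = sec φ.
Areal scale at 45.4°: h·k = 1.000 × 1.424 = 1.424.
Areal scale at 8.6°: h·k = 1.000 × 1.011 = 1.011.
Ratio = 1.424/1.011 ≈ 1.41.

1.41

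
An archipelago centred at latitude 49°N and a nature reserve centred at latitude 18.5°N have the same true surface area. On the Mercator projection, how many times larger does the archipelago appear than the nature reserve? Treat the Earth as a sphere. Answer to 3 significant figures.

2.09

Mercator areal scale is sec²φ.
At 49°: sec²(49°) = 1/0.6561² = 2.323.
At 18.5°: sec²(18.5°) = 1/0.9483² = 1.112.
Ratio = 2.323/1.112 = cos²(18.5°)/cos²(49°) ≈ 2.09.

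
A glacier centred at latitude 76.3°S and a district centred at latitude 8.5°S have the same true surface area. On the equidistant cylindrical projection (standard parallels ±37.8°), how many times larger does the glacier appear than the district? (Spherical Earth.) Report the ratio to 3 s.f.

In the equirectangular projection with standard parallel φ₀ = 37.8° (x = Rλ cos φ₀, y = Rφ), meridians are true-scale (h = 1) and the parallel scale is k = cos φ₀ / cos φ.
Areal scale at 76.3°: h·k = 1.000 × 3.336 = 3.336.
Areal scale at 8.5°: h·k = 1.000 × 0.7989 = 0.7989.
Ratio = 3.336/0.7989 ≈ 4.18.

4.18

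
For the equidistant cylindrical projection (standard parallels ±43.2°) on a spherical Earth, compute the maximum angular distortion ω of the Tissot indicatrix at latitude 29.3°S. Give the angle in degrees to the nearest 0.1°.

10.3°

The equidistant cylindrical projection with φ₀ = 43.2° has h = 1 (meridians true) and k = cos φ₀ / cos φ along parallels.
At 29.3°: h = 1.000, k = 0.8359; principal scales a = 1.000, b = 0.8359.
sin(ω/2) = (a − b)/(a + b) = 0.1641/1.836 = 0.08938, so ω = 2 arcsin(0.08938) ≈ 10.3°.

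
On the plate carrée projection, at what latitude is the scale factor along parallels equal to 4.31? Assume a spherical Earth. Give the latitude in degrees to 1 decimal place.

76.6°

Plate carrée: h = 1, k = sec φ along parallels.
sec φ = 4.31  ⇒  cos φ = 0.2320  ⇒  φ ≈ 76.6°.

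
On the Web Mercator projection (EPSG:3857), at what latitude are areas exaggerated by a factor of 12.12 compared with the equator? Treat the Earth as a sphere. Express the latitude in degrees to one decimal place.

Mercator areal scale is sec²φ.
sec²φ = 12.12  ⇒  cos²φ = 0.08251  ⇒  cos φ = 0.2872.
φ = arccos(0.2872) ≈ 73.3°.

73.3°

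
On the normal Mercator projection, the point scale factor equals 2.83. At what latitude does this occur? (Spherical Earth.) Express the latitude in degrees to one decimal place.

Mercator scale is k = sec φ = 1/cos φ.
1/cos φ = 2.83  ⇒  cos φ = 0.3534  ⇒  φ = arccos(0.3534) ≈ 69.3°.

69.3°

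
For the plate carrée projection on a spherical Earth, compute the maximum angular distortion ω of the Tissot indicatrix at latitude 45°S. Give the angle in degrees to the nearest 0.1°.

For the equirectangular projection with φ₀ = 0 (plate carrée), h = 1 along meridians and k = sec φ along parallels.
At 45°: h = 1.000, k = 1.414; principal scales a = 1.414, b = 1.000.
sin(ω/2) = (a − b)/(a + b) = 0.4142/2.414 = 0.1716, so ω = 2 arcsin(0.1716) ≈ 19.8°.

19.8°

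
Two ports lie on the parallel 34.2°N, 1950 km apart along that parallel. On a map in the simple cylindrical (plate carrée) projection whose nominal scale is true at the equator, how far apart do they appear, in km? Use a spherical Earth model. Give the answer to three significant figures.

For the equirectangular projection with φ₀ = 0 (plate carrée), h = 1 along meridians and k = sec φ along parallels.
Along the parallel, k = sec 34.2° = 1/0.8271 = 1.209.
Map distance = 1950 × 1.209 ≈ 2360 km.

2360 km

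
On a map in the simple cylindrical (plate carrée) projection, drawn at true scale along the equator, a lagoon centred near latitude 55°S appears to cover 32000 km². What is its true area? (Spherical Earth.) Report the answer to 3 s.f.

In the plate carrée (x = Rλ, y = Rφ), meridians are true-scale (h = 1) and parallels are stretched by k = sec φ.
Areal scale = h·k = 1 × sec φ; at 55°, h = 1.000, k = 1.743, so h·k = 1.743.
True area = apparent / (areal scale) = 32000 / 1.743 ≈ 18400 km².

18400 km²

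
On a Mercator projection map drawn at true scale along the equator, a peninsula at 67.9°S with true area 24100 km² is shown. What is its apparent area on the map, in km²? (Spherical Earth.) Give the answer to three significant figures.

Mercator is conformal, so the point scale is isotropic: h = k = sec φ = 1/cos φ.
Areal scale = k² = sec²φ = 1/cos²(67.9°) = 1/0.3762² = 7.065.
Apparent area = 24100 × 7.065 ≈ 170000 km².

170000 km²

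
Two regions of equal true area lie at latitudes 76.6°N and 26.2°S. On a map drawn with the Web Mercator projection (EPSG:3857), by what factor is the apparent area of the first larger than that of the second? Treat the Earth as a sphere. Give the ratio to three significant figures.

On Mercator, area is exaggerated by sec²φ = 1/cos²φ.
At 76.6°: sec²(76.6°) = 1/0.2317² = 18.62.
At 26.2°: sec²(26.2°) = 1/0.8973² = 1.242.
Ratio = 18.62/1.242 = cos²(26.2°)/cos²(76.6°) ≈ 15.0.

15.0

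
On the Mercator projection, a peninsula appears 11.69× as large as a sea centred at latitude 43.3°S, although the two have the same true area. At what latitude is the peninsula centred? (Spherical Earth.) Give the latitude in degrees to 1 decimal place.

77.7°

For equal true areas on Mercator, apparent areas scale as sec²φ, so the ratio is cos²φ₂ / cos²φ₁.
cos²φ₂ / cos²φ₁ = 11.69  ⇒  cos φ₁ = cos 43.3° / √11.69 = 0.7278/3.419 = 0.2129.
φ₁ = arccos(0.2129) ≈ 77.7°.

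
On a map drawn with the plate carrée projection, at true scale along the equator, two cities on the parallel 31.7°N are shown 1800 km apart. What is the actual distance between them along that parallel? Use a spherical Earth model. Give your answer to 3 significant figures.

In the plate carrée (x = Rλ, y = Rφ), meridians are true-scale (h = 1) and parallels are stretched by k = sec φ.
Along the parallel at 31.7°, map distances are exaggerated by k = sec 31.7° = 1.175.
True distance = 1800 / 1.175 = 1800 × cos 31.7° ≈ 1530 km.

1530 km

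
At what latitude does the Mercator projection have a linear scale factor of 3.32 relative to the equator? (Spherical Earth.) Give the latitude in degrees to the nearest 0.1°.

Mercator scale is k = sec φ = 1/cos φ.
1/cos φ = 3.32  ⇒  cos φ = 0.3012  ⇒  φ = arccos(0.3012) ≈ 72.5°.

72.5°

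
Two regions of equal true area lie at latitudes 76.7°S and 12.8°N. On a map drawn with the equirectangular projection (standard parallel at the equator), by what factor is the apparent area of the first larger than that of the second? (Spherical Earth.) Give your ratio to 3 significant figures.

4.24

Plate carrée maps x = Rλ, y = Rφ. The meridian scale is h = 1 and the parallel scale is k = 1/cos φ = sec φ.
Areal scale at 76.7°: h·k = 1.000 × 4.347 = 4.347.
Areal scale at 12.8°: h·k = 1.000 × 1.025 = 1.025.
Ratio = 4.347/1.025 ≈ 4.24.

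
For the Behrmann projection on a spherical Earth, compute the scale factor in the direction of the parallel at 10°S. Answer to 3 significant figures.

The Behrmann projection is cylindrical equal-area with φ₀ = 30°. For cylindrical equal-area with standard parallel φ₀, h = cos φ / cos φ₀ and k = cos φ₀ / cos φ, so h·k = 1.
k = cos 30° / cos 10° = 0.8660/0.9848 = 0.8794.

0.879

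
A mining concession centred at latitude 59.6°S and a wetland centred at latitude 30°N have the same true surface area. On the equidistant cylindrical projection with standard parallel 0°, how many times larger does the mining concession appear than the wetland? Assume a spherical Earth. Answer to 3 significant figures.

1.71

In the plate carrée (x = Rλ, y = Rφ), meridians are true-scale (h = 1) and parallels are stretched by k = sec φ.
Areal scale at 59.6°: h·k = 1.000 × 1.976 = 1.976.
Areal scale at 30°: h·k = 1.000 × 1.155 = 1.155.
Ratio = 1.976/1.155 ≈ 1.71.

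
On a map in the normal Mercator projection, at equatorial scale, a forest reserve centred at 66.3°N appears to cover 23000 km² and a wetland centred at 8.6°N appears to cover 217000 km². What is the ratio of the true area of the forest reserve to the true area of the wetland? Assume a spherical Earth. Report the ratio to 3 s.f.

0.0175

On Mercator the areal scale is sec²φ, so true area = apparent × cos²φ.
True area of forest reserve: 23000 × cos²(66.3°) = 23000 × 0.1616 = 3716 km².
True area of wetland: 217000 × cos²(8.6°) = 217000 × 0.9776 = 212100 km².
Ratio = 3716 / 212100 ≈ 0.0175.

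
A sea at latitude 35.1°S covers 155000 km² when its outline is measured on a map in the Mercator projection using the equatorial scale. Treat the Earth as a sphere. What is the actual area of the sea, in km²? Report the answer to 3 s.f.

For Mercator, h = k = sec φ (a conformal cylindrical projection has a single point scale, 1/cos φ).
Areal scale = k² = sec²φ = 1/cos²(35.1°) = 1/0.8181² = 1.494.
True area = apparent / (areal scale) = 155000 / 1.494 ≈ 104000 km².

104000 km²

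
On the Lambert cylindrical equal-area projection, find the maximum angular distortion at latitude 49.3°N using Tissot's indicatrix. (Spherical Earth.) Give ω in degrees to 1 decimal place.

The Lambert cylindrical equal-area projection is the cylindrical equal-area projection with its standard parallel at the equator (φ₀ = 0). Cylindrical equal-area (φ₀ = 0°): h = cos φ / cos 0° along meridians, k = cos 0° / cos φ along parallels; h·k = 1.
At 49.3°: h = 0.6521, k = 1.534; principal scales a = 1.534, b = 0.6521.
sin(ω/2) = (a − b)/(a + b) = 0.8814/2.186 = 0.4033, so ω = 2 arcsin(0.4033) ≈ 47.6°.

47.6°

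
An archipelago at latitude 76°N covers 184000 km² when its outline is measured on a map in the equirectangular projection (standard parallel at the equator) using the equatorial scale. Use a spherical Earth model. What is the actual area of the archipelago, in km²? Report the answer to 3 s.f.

For the equirectangular projection with φ₀ = 0 (plate carrée), h = 1 along meridians and k = sec φ along parallels.
Areal scale = h·k = 1 × sec φ; at 76°, h = 1.000, k = 4.134, so h·k = 4.134.
True area = apparent / (areal scale) = 184000 / 4.134 ≈ 44500 km².

44500 km²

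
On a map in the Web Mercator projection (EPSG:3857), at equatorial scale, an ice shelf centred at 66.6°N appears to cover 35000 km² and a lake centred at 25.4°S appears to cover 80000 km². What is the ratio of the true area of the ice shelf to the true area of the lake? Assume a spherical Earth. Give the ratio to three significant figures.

0.0846

Since Mercator area scale is 1/cos²φ, the true area equals the apparent area multiplied by cos²φ.
True area of ice shelf: 35000 × cos²(66.6°) = 35000 × 0.1577 = 5520 km².
True area of lake: 80000 × cos²(25.4°) = 80000 × 0.8160 = 65280 km².
Ratio = 5520 / 65280 ≈ 0.0846.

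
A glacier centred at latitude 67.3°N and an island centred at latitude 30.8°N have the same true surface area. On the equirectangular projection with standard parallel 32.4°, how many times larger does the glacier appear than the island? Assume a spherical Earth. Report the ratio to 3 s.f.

2.23

In the equirectangular projection with standard parallel φ₀ = 32.4° (x = Rλ cos φ₀, y = Rφ), meridians are true-scale (h = 1) and the parallel scale is k = cos φ₀ / cos φ.
Areal scale at 67.3°: h·k = 1.000 × 2.188 = 2.188.
Areal scale at 30.8°: h·k = 1.000 × 0.9830 = 0.9830.
Ratio = 2.188/0.9830 ≈ 2.23.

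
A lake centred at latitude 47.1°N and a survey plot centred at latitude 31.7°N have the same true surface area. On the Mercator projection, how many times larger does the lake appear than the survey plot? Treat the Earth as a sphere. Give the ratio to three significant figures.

On Mercator, area is exaggerated by sec²φ = 1/cos²φ.
At 47.1°: sec²(47.1°) = 1/0.6807² = 2.158.
At 31.7°: sec²(31.7°) = 1/0.8508² = 1.381.
Ratio = 2.158/1.381 = cos²(31.7°)/cos²(47.1°) ≈ 1.56.

1.56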